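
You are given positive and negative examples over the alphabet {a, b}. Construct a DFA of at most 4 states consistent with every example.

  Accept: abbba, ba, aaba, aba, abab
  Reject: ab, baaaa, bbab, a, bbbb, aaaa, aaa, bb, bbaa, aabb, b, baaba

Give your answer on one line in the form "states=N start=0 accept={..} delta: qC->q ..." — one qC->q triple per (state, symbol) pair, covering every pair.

states=3 start=0 accept={2} delta: 0a->0 0b->1 1a->2 1b->0 2a->1 2b->2

Fold the examples into a partial DFA from state 0: repeatedly fix the first undefined (state, symbol) met by the shortest-then-alphabetical prefix, trying targets in increasing order and rejecting any under which an Accept and a Reject string meet in one state with the same remainder; add a state when all current targets are rejected. Accepting states are where Accept strings end.
a: 0a undefined. 0a->0: ok.
b: 0b undefined. 0b->0: no, abbba/ab meet in 0. Open state 1: 0b->1.
ba: 1a undefined. 1a->0: no, ba/baaaa meet in 0. 1a->1: no, ba/ab meet in 1. Open state 2: 1a->2.
bb: 1b undefined. 1b->0: ok.
baa: 2a undefined. 2a->0: no, abbba/baaba meet in 2. 2a->1: ok.
abab: 2b undefined. 2b->0: no, abab/a meet in 0. 2b->1: no, abab/ab meet in 1. 2b->2: ok.
All examples now run through 3 states with every (state, symbol) defined. Accept strings end in {2}, Reject strings end in {0,1}; accept={2}.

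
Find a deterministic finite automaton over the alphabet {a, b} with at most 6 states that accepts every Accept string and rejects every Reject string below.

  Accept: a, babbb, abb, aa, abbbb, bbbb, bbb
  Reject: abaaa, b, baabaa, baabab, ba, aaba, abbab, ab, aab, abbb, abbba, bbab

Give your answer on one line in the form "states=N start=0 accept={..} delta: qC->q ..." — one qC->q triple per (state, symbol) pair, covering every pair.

Fold the examples into a partial DFA from state 0: repeatedly fix the first undefined (state, symbol) met by the shortest-then-alphabetical prefix, trying targets in increasing order and rejecting any under which an Accept and a Reject string meet in one state with the same remainder; add a state when all current targets are rejected. Accepting states are where Accept strings end.
a: 0a undefined. 0a->0: no, bbb/abbb meet in 0 with "bbb" left. Open state 1: 0a->1.
b: 0b undefined. 0b->0: no, a/ba meet in 1. 0b->1: no, a/b meet in 1. Open state 2: 0b->2.
aa: 1a undefined. 1a->0: ok.
ab: 1b undefined. 1b->0: no, a/abaaa meet in 1. 1b->1: no, a/ab meet in 1. 1b->2: no, bbb/abbb meet in 2 with "bb" left. Open state 3: 1b->3.
ba: 2a undefined. 2a->0: no, aa/ba meet in 0. 2a->1: no, a/ba meet in 1. 2a->2: ok.
bb: 2b undefined. 2b->0: no, babbb/baabaa meet in 0. 2b->1: no, a/baabaa meet in 1. 2b->2: no, babbb/b meet in 2. 2b->3: no, babbb/abbb meet in 3 with "bb" left. Open state 4: 2b->4.
aba: 3a undefined. 3a->0: no, aa/abaaa meet in 0. 3a->1: no, a/abaaa meet in 1. 3a->2: ok.
abb: 3b undefined. 3b->0: ok.
bba: 4a undefined. 4a->0: no, a/baabaa meet in 1. 4a->1: no, abb/baabaa meet in 0. 4a->2: no, abbbb/baabab meet in 4. 4a->3: no, abb/baabab meet in 0. 4a->4: no, abbbb/baabaa meet in 4. Open state 5: 4a->5.
bbb: 4b undefined. 4b->0: no, babbb/abaaa meet in 2. 4b->1: no, babbb/abbab meet in 3. 4b->2: no, bbb/abaaa meet in 2. 4b->3: no, bbb/abbab meet in 3. 4b->4: ok.
bbab: 5b undefined. 5b->0: no, abb/baabab meet in 0. 5b->1: no, a/baabab meet in 1. 5b->2: ok.
baabaa: 5a undefined. 5a->0: no, abb/baabaa meet in 0. 5a->1: no, a/baabaa meet in 1. 5a->2: ok.
All examples now run through 6 states with every (state, symbol) defined. Accept strings end in {0,1,4}, Reject strings end in {2,3}; accept={0,1,4}.

states=6 start=0 accept={0,1,4} delta: 0a->1 0b->2 1a->0 1b->3 2a->2 2b->4 3a->2 3b->0 4a->5 4b->4 5a->2 5b->2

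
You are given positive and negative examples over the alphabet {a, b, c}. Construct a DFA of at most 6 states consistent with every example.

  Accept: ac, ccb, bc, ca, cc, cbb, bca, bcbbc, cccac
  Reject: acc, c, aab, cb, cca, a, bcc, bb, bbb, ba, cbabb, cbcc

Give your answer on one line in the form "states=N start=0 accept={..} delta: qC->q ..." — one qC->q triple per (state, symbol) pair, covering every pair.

Grow the machine one transition at a time. Run the examples from 0; the earliest place one falls off (shortest prefix, ties alphabetical) gets sent to the lowest-numbered state that keeps every Accept/Reject pair distinguishable — a pair clashes when both reach the same state with identical unread suffix — and to a fresh state only if none does.
a: 0a undefined. 0a->0: no, ac/c meet in 0 with "c" left. Open state 1: 0a->1.
b: 0b undefined. 0b->0: no, bc/c meet in 0 with "c" left. 0b->1: ok.
c: 0c undefined. 0c->0: no, ccb/cb meet in 1. 0c->1: no, ca/ba meet in 1 with "a" left. Open state 2: 0c->2.
aa: 1a undefined. 1a->0: ok.
ac: 1c undefined. 1c->0: no, ac/ba meet in 0. 1c->1: no, ac/acc meet in 1. 1c->2: no, ac/c meet in 2. Open state 3: 1c->3.
bb: 1b undefined. 1b->0: ok.
ca: 2a undefined. 2a->0: no, ca/bb meet in 0. 2a->1: no, ca/aab meet in 1. 2a->2: no, ca/c meet in 2. 2a->3: ok.
cb: 2b undefined. 2b->0: no, cc/cbcc meet in 2 with "c" left. 2b->1: no, cbb/bb meet in 0. 2b->2: no, cbb/c meet in 2. 2b->3: no, ac/cb meet in 3. Open state 4: 2b->4.
cc: 2c undefined. 2c->0: no, ccb/aab meet in 1. 2c->1: no, ccb/cca meet in 0. 2c->2: no, ac/cca meet in 3. 2c->3: no, bca/cca meet in 3 with "a" left. 2c->4: no, cc/cb meet in 4. Open state 5: 2c->5.
acc: 3c undefined. 3c->0: ok.
bca: 3a undefined. 3a->0: no, bca/acc meet in 0. 3a->1: no, bca/aab meet in 1. 3a->2: no, bca/c meet in 2. 3a->3: ok.
bcb: 3b undefined. 3b->0: ok.
cba: 4a undefined. 4a->0: ok.
cbb: 4b undefined. 4b->0: no, cbb/acc meet in 0. 4b->1: no, cbb/aab meet in 1. 4b->2: no, cbb/c meet in 2. 4b->3: ok.
cbc: 4c undefined. 4c->0: ok.
cca: 5a undefined. 5a->0: ok.
ccb: 5b undefined. 5b->0: no, ccb/acc meet in 0. 5b->1: no, ccb/aab meet in 1. 5b->2: no, ccb/c meet in 2. 5b->3: ok.
ccc: 5c undefined. 5c->0: ok.
All examples now run through 6 states with every (state, symbol) defined. Accept strings end in {3,5}, Reject strings end in {0,1,2,4}; accept={3,5}.

states=6 start=0 accept={3,5} delta: 0a->1 0b->1 0c->2 1a->0 1b->0 1c->3 2a->3 2b->4 2c->5 3a->3 3b->0 3c->0 4a->0 4b->3 4c->0 5a->0 5b->3 5c->0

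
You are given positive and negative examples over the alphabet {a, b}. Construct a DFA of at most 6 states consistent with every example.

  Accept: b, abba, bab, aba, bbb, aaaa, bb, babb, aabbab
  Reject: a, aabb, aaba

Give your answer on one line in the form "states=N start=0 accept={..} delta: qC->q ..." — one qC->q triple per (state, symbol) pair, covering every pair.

Grow the machine one transition at a time. Run the examples from 0; the earliest place one falls off (shortest prefix, ties alphabetical) gets sent to the lowest-numbered state that keeps every Accept/Reject pair distinguishable — a pair clashes when both reach the same state with identical unread suffix — and to a fresh state only if none does.
a: 0a undefined. 0a->0: no, aba/aaba meet in 0 with "ba" left. Open state 1: 0a->1.
b: 0b undefined. 0b->0: ok.
aa: 1a undefined. 1a->0: no, b/aabb meet in 0. 1a->1: no, aba/aaba meet in 1 with "ba" left. Open state 2: 1a->2.
ab: 1b undefined. 1b->0: no, abba/a meet in 1. 1b->1: no, bab/a meet in 1. 1b->2: no, abba/aaba meet in 2 with "ba" left. Open state 3: 1b->3.
aaa: 2a undefined. 2a->0: no, aaaa/a meet in 1. 2a->1: ok.
aab: 2b undefined. 2b->0: no, b/aabb meet in 0. 2b->1: no, bab/aabb meet in 3. 2b->2: no, aaaa/aabb meet in 2. 2b->3: no, aba/aaba meet in 3 with "a" left. Open state 4: 2b->4.
aba: 3a undefined. 3a->0: ok.
abb: 3b undefined. 3b->0: no, abba/a meet in 1. 3b->1: no, babb/a meet in 1. 3b->2: no, abba/a meet in 1. 3b->3: ok.
aaba: 4a undefined. 4a->0: no, b/aaba meet in 0. 4a->1: ok.
aabb: 4b undefined. 4b->0: no, b/aabb meet in 0. 4b->1: ok.
All examples now run through 5 states with every (state, symbol) defined. Accept strings end in {0,2,3,4}, Reject strings end in {1}; accept={0,2,3,4}.

states=5 start=0 accept={0,2,3,4} delta: 0a->1 0b->0 1a->2 1b->3 2a->1 2b->4 3a->0 3b->3 4a->1 4b->1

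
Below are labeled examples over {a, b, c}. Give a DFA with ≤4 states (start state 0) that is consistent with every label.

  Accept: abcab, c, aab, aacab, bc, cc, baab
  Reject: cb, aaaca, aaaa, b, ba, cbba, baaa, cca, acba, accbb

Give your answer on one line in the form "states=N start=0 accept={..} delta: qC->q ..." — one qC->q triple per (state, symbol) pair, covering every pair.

states=3 start=0 accept={2} delta: 0a->1 0b->0 0c->2 1a->1 1b->2 1c->0 2a->1 2b->0 2c->2

Fold the examples into a partial DFA from state 0: repeatedly fix the first undefined (state, symbol) met by the shortest-then-alphabetical prefix, trying targets in increasing order and rejecting any under which an Accept and a Reject string meet in one state with the same remainder; add a state when all current targets are rejected. Accepting states are where Accept strings end.
a: 0a undefined. 0a->0: no, aab/b meet in 0 with "b" left. Open state 1: 0a->1.
b: 0b undefined. 0b->0: ok.
c: 0c undefined. 0c->0: no, c/cb meet in 0. 0c->1: no, c/ba meet in 1. Open state 2: 0c->2.
aa: 1a undefined. 1a->0: no, aab/aaaa meet in 0. 1a->1: ok.
ab: 1b undefined. 1b->0: no, aab/b meet in 0. 1b->1: no, aab/aaaa meet in 1. 1b->2: ok.
ac: 1c undefined. 1c->0: ok.
cb: 2b undefined. 2b->0: ok.
cc: 2c undefined. 2c->0: no, cc/cb meet in 0. 2c->1: no, cc/aaaca meet in 1. 2c->2: ok.
cca: 2a undefined. 2a->0: no, abcab/cb meet in 0. 2a->1: ok.
All examples now run through 3 states with every (state, symbol) defined. Accept strings end in {2}, Reject strings end in {0,1}; accept={2}.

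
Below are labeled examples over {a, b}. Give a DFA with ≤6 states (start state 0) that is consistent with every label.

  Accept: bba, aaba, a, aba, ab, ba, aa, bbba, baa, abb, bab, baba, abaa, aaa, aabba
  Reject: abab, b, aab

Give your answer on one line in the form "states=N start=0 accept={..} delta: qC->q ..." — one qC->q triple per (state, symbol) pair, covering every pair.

Fold the examples into a partial DFA from state 0: repeatedly fix the first undefined (state, symbol) met by the shortest-then-alphabetical prefix, trying targets in increasing order and rejecting any under which an Accept and a Reject string meet in one state with the same remainder; add a state when all current targets are rejected. Accepting states are where Accept strings end.
a: 0a undefined. 0a->0: no, ab/b meet in 0 with "b" left. Open state 1: 0a->1.
b: 0b undefined. 0b->0: ok.
aa: 1a undefined. 1a->0: no, aa/b meet in 0. 1a->1: no, ab/aab meet in 1 with "b" left. Open state 2: 1a->2.
ab: 1b undefined. 1b->0: no, ab/abab meet in 0. 1b->1: ok.
aaa: 2a undefined. 2a->0: no, abaa/b meet in 0. 2a->1: ok.
aab: 2b undefined. 2b->0: ok.
All examples now run through 3 states with every (state, symbol) defined. Accept strings end in {1,2}, Reject strings end in {0}; accept={1,2}.

states=3 start=0 accept={1,2} delta: 0a->1 0b->0 1a->2 1b->1 2a->1 2b->0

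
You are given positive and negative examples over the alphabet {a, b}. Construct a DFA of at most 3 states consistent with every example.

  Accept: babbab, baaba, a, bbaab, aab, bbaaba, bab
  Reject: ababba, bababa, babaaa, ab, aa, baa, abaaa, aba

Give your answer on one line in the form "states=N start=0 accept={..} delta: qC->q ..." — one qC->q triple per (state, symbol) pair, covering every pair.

states=3 start=0 accept={0,1} delta: 0a->1 0b->1 1a->2 1b->2 2a->2 2b->0

Fold the examples into a partial DFA from state 0: repeatedly fix the first undefined (state, symbol) met by the shortest-then-alphabetical prefix, trying targets in increasing order and rejecting any under which an Accept and a Reject string meet in one state with the same remainder; add a state when all current targets are rejected. Accepting states are where Accept strings end.
a: 0a undefined. 0a->0: no, a/aa meet in 0. Open state 1: 0a->1.
b: 0b undefined. 0b->0: no, bab/ab meet in 1 with "b" left. 0b->1: ok.
aa: 1a undefined. 1a->0: no, baaba/aba meet in 1 with "ba" left. 1a->1: no, baaba/aba meet in 1 with "ba" left. Open state 2: 1a->2.
ab: 1b undefined. 1b->0: no, a/aba meet in 1. 1b->1: no, a/ab meet in 1. 1b->2: ok.
aab: 2b undefined. 2b->0: ok.
aba: 2a undefined. 2a->0: no, babbab/ababba meet in 0. 2a->1: no, baaba/ababba meet in 1. 2a->2: ok.
All examples now run through 3 states with every (state, symbol) defined. Accept strings end in {0,1}, Reject strings end in {2}; accept={0,1}.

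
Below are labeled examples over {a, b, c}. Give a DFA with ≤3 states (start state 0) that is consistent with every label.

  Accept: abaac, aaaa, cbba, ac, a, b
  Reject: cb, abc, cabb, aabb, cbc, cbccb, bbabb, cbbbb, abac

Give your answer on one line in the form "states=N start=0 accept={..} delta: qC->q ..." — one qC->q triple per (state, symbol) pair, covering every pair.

states=3 start=0 accept={0,1} delta: 0a->0 0b->1 0c->1 1a->2 1b->2 1c->2 2a->0 2b->2 2c->2

Fold the examples into a partial DFA from state 0: repeatedly fix the first undefined (state, symbol) met by the shortest-then-alphabetical prefix, trying targets in increasing order and rejecting any under which an Accept and a Reject string meet in one state with the same remainder; add a state when all current targets are rejected. Accepting states are where Accept strings end.
a: 0a undefined. 0a->0: ok.
b: 0b undefined. 0b->0: no, abaac/abc meet in 0 with "c" left. Open state 1: 0b->1.
c: 0c undefined. 0c->0: no, b/cb meet in 1. 0c->1: ok.
bb: 1b undefined. 1b->0: no, aaaa/cb meet in 0. 1b->1: no, ac/cb meet in 1. Open state 2: 1b->2.
ca: 1a undefined. 1a->0: no, abaac/abac meet in 1. 1a->1: no, abaac/abc meet in 1 with "c" left. 1a->2: ok.
abc: 1c undefined. 1c->0: no, aaaa/abc meet in 0. 1c->1: no, ac/abc meet in 1. 1c->2: ok.
bba: 2a undefined. 2a->0: ok.
cab: 2b undefined. 2b->0: no, abaac/cabb meet in 1. 2b->1: no, abaac/cbbbb meet in 1. 2b->2: ok.
cbc: 2c undefined. 2c->0: no, aaaa/cbc meet in 0. 2c->1: no, abaac/cbc meet in 1. 2c->2: ok.
All examples now run through 3 states with every (state, symbol) defined. Accept strings end in {0,1}, Reject strings end in {2}; accept={0,1}.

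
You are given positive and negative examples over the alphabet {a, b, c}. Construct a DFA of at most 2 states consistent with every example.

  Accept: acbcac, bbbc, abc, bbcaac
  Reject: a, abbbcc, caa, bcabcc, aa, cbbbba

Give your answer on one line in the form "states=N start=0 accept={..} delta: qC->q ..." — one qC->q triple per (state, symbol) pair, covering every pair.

Grow the machine one transition at a time. Run the examples from 0; the earliest place one falls off (shortest prefix, ties alphabetical) gets sent to the lowest-numbered state that keeps every Accept/Reject pair distinguishable — a pair clashes when both reach the same state with identical unread suffix — and to a fresh state only if none does.
a: 0a undefined. 0a->0: ok.
b: 0b undefined. 0b->0: ok.
c: 0c undefined. 0c->0: no, acbcac/a meet in 0. Open state 1: 0c->1.
ca: 1a undefined. 1a->0: ok.
cb: 1b undefined. 1b->0: ok.
abbbcc: 1c undefined. 1c->0: ok.
All examples now run through 2 states with every (state, symbol) defined. Accept strings end in {1}, Reject strings end in {0}; accept={1}.

states=2 start=0 accept={1} delta: 0a->0 0b->0 0c->1 1a->0 1b->0 1c->0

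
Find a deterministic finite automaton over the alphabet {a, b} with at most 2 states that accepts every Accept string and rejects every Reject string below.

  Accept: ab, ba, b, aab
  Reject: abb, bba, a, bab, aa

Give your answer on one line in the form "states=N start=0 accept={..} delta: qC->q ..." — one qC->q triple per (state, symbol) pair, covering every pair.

State merging on the prefix tree: take the shortest (then alphabetical) example prefix whose next move is undefined and point that move at state 0, else 1, else 2, ...; a target is out if some Accept/Reject pair would then sit in one state with the same input left (inseparable). If every existing state is out, open a new one.
a: 0a undefined. 0a->0: ok.
b: 0b undefined. 0b->0: no, ab/abb meet in 0. Open state 1: 0b->1.
ba: 1a undefined. 1a->0: no, ab/bab meet in 1. 1a->1: ok.
bb: 1b undefined. 1b->0: ok.
All examples now run through 2 states with every (state, symbol) defined. Accept strings end in {1}, Reject strings end in {0}; accept={1}.

states=2 start=0 accept={1} delta: 0a->0 0b->1 1a->1 1b->0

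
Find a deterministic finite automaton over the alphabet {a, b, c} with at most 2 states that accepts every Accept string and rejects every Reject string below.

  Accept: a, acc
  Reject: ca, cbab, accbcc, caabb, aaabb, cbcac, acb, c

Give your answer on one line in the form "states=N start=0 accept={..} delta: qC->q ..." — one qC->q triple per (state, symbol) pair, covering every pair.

states=2 start=0 accept={0} delta: 0a->0 0b->1 0c->1 1a->1 1b->1 1c->0

Grow the machine one transition at a time. Run the examples from 0; the earliest place one falls off (shortest prefix, ties alphabetical) gets sent to the lowest-numbered state that keeps every Accept/Reject pair distinguishable — a pair clashes when both reach the same state with identical unread suffix — and to a fresh state only if none does.
a: 0a undefined. 0a->0: ok.
c: 0c undefined. 0c->0: no, a/ca meet in 0. Open state 1: 0c->1.
ca: 1a undefined. 1a->0: no, a/ca meet in 0. 1a->1: ok.
cb: 1b undefined. 1b->0: no, a/acb meet in 0. 1b->1: ok.
acc: 1c undefined. 1c->0: ok.
aaab: 0b undefined. 0b->0: no, a/accbcc meet in 0. 0b->1: ok.
All examples now run through 2 states with every (state, symbol) defined. Accept strings end in {0}, Reject strings end in {1}; accept={0}.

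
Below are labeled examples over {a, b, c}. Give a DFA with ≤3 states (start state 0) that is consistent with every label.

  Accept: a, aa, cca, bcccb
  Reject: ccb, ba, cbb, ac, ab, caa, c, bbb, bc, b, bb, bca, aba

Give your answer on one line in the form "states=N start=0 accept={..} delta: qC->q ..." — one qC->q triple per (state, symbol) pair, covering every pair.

Fold the examples into a partial DFA from state 0: repeatedly fix the first undefined (state, symbol) met by the shortest-then-alphabetical prefix, trying targets in increasing order and rejecting any under which an Accept and a Reject string meet in one state with the same remainder; add a state when all current targets are rejected. Accepting states are where Accept strings end.
a: 0a undefined. 0a->0: ok.
b: 0b undefined. 0b->0: no, a/ba meet in 0. Open state 1: 0b->1.
c: 0c undefined. 0c->0: no, a/ac meet in 0. 0c->1: no, cca/bca meet in 1 with "ca" left. Open state 2: 0c->2.
ba: 1a undefined. 1a->0: no, a/ba meet in 0. 1a->1: ok.
bb: 1b undefined. 1b->0: no, a/bb meet in 0. 1b->1: ok.
bc: 1c undefined. 1c->0: no, a/bc meet in 0. 1c->1: no, bcccb/ba meet in 1. 1c->2: ok.
ca: 2a undefined. 2a->0: no, a/caa meet in 0. 2a->1: ok.
cb: 2b undefined. 2b->0: ok.
cc: 2c undefined. 2c->0: ok.
All examples now run through 3 states with every (state, symbol) defined. Accept strings end in {0}, Reject strings end in {1,2}; accept={0}.

states=3 start=0 accept={0} delta: 0a->0 0b->1 0c->2 1a->1 1b->1 1c->2 2a->1 2b->0 2c->0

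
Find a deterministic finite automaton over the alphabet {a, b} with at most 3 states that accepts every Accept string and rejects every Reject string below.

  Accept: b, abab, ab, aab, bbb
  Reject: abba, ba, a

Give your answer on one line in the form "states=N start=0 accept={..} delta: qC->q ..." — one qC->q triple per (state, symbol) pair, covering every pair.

states=2 start=0 accept={1} delta: 0a->0 0b->1 1a->0 1b->0

State merging on the prefix tree: take the shortest (then alphabetical) example prefix whose next move is undefined and point that move at state 0, else 1, else 2, ...; a target is out if some Accept/Reject pair would then sit in one state with the same input left (inseparable). If every existing state is out, open a new one.
a: 0a undefined. 0a->0: ok.
b: 0b undefined. 0b->0: no, b/abba meet in 0. Open state 1: 0b->1.
ba: 1a undefined. 1a->0: ok.
bb: 1b undefined. 1b->0: ok.
All examples now run through 2 states with every (state, symbol) defined. Accept strings end in {1}, Reject strings end in {0}; accept={1}.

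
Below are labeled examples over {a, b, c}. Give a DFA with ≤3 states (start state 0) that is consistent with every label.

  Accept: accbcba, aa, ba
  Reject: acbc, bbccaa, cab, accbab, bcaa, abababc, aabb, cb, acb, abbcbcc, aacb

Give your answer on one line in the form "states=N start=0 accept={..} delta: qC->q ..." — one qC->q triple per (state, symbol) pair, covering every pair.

Fold the examples into a partial DFA from state 0: repeatedly fix the first undefined (state, symbol) met by the shortest-then-alphabetical prefix, trying targets in increasing order and rejecting any under which an Accept and a Reject string meet in one state with the same remainder; add a state when all current targets are rejected. Accepting states are where Accept strings end.
a: 0a undefined. 0a->0: ok.
b: 0b undefined. 0b->0: no, aa/aabb meet in 0. Open state 1: 0b->1.
c: 0c undefined. 0c->0: ok.
ba: 1a undefined. 1a->0: ok.
bb: 1b undefined. 1b->0: no, aa/bbccaa meet in 0. 1b->1: ok.
bc: 1c undefined. 1c->0: no, accbcba/acbc meet in 0. 1c->1: no, accbcba/bbccaa meet in 0. Open state 2: 1c->2.
bca: 2a undefined. 2a->0: no, aa/bcaa meet in 0. 2a->1: no, aa/bcaa meet in 0. 2a->2: ok.
bbcc: 2c undefined. 2c->0: no, aa/bbccaa meet in 0. 2c->1: no, aa/bbccaa meet in 0. 2c->2: ok.
abbcb: 2b undefined. 2b->0: no, accbcba/abbcbcc meet in 0. 2b->1: ok.
All examples now run through 3 states with every (state, symbol) defined. Accept strings end in {0}, Reject strings end in {1,2}; accept={0}.

states=3 start=0 accept={0} delta: 0a->0 0b->1 0c->0 1a->0 1b->1 1c->2 2a->2 2b->1 2c->2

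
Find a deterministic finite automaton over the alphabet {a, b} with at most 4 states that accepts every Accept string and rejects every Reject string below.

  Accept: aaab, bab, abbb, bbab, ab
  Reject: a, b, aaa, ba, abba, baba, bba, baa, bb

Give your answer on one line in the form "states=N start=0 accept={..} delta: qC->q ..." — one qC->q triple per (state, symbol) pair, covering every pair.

Grow the machine one transition at a time. Run the examples from 0; the earliest place one falls off (shortest prefix, ties alphabetical) gets sent to the lowest-numbered state that keeps every Accept/Reject pair distinguishable — a pair clashes when both reach the same state with identical unread suffix — and to a fresh state only if none does.
a: 0a undefined. 0a->0: no, aaab/b meet in 0 with "b" left. Open state 1: 0a->1.
b: 0b undefined. 0b->0: ok.
aa: 1a undefined. 1a->0: ok.
ab: 1b undefined. 1b->0: no, aaab/b meet in 0. 1b->1: no, aaab/a meet in 1. Open state 2: 1b->2.
abb: 2b undefined. 2b->0: no, abbb/b meet in 0. 2b->1: ok.
baba: 2a undefined. 2a->0: ok.
All examples now run through 3 states with every (state, symbol) defined. Accept strings end in {2}, Reject strings end in {0,1}; accept={2}.

states=3 start=0 accept={2} delta: 0a->1 0b->0 1a->0 1b->2 2a->0 2b->1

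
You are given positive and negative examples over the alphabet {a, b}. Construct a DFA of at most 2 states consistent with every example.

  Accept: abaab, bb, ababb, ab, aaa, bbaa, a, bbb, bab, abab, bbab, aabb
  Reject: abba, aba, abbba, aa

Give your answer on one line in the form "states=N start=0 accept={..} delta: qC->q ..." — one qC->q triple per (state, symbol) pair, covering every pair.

Grow the machine one transition at a time. Run the examples from 0; the earliest place one falls off (shortest prefix, ties alphabetical) gets sent to the lowest-numbered state that keeps every Accept/Reject pair distinguishable — a pair clashes when both reach the same state with identical unread suffix — and to a fresh state only if none does.
a: 0a undefined. 0a->0: no, aaa/aa meet in 0. Open state 1: 0a->1.
b: 0b undefined. 0b->0: no, bbaa/aa meet in 1 with "a" left. 0b->1: ok.
aa: 1a undefined. 1a->0: ok.
ab: 1b undefined. 1b->0: no, abaab/aba meet in 1. 1b->1: ok.
All examples now run through 2 states with every (state, symbol) defined. Accept strings end in {1}, Reject strings end in {0}; accept={1}.

states=2 start=0 accept={1} delta: 0a->1 0b->1 1a->0 1b->1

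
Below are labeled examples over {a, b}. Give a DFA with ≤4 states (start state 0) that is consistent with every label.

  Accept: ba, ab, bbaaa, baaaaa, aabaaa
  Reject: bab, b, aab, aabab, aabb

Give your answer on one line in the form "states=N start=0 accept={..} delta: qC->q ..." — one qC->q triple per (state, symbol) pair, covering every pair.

states=4 start=0 accept={0,2} delta: 0a->1 0b->1 1a->2 1b->0 2a->0 2b->3 3a->0 3b->1

Fold the examples into a partial DFA from state 0: repeatedly fix the first undefined (state, symbol) met by the shortest-then-alphabetical prefix, trying targets in increasing order and rejecting any under which an Accept and a Reject string meet in one state with the same remainder; add a state when all current targets are rejected. Accepting states are where Accept strings end.
a: 0a undefined. 0a->0: no, ab/b meet in 0 with "b" left. Open state 1: 0a->1.
b: 0b undefined. 0b->0: no, ab/bab meet in 1 with "b" left. 0b->1: ok.
aa: 1a undefined. 1a->0: no, ab/aabb meet in 1 with "b" left. 1a->1: no, ba/b meet in 1. Open state 2: 1a->2.
ab: 1b undefined. 1b->0: ok.
aab: 2b undefined. 2b->0: no, ab/bab meet in 0. 2b->1: no, ab/aabb meet in 0. 2b->2: no, ba/bab meet in 2. Open state 3: 2b->3.
baa: 2a undefined. 2a->0: ok.
aaba: 3a undefined. 3a->0: ok.
aabb: 3b undefined. 3b->0: no, ab/aabb meet in 0. 3b->1: ok.
All examples now run through 4 states with every (state, symbol) defined. Accept strings end in {0,2}, Reject strings end in {1,3}; accept={0,2}.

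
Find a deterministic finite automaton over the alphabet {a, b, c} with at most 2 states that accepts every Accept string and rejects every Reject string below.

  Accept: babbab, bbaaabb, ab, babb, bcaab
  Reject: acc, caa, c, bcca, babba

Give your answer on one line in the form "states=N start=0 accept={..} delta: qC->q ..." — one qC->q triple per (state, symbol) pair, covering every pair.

states=2 start=0 accept={1} delta: 0a->0 0b->1 0c->0 1a->0 1b->1 1c->0

Grow the machine one transition at a time. Run the examples from 0; the earliest place one falls off (shortest prefix, ties alphabetical) gets sent to the lowest-numbered state that keeps every Accept/Reject pair distinguishable — a pair clashes when both reach the same state with identical unread suffix — and to a fresh state only if none does.
a: 0a undefined. 0a->0: ok.
b: 0b undefined. 0b->0: no, babbab/babba meet in 0. Open state 1: 0b->1.
c: 0c undefined. 0c->0: ok.
ba: 1a undefined. 1a->0: ok.
bb: 1b undefined. 1b->0: no, bbaaabb/acc meet in 0. 1b->1: ok.
bc: 1c undefined. 1c->0: ok.
All examples now run through 2 states with every (state, symbol) defined. Accept strings end in {1}, Reject strings end in {0}; accept={1}.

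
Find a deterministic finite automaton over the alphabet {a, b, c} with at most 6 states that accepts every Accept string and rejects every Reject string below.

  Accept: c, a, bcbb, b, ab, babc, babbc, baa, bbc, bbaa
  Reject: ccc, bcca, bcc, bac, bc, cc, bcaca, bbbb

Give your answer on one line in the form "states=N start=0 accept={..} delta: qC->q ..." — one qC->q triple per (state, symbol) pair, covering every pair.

states=4 start=0 accept={0,1} delta: 0a->0 0b->1 0c->1 1a->1 1b->2 1c->3 2a->0 2b->2 2c->0 3a->3 3b->0 3c->3

Fold the examples into a partial DFA from state 0: repeatedly fix the first undefined (state, symbol) met by the shortest-then-alphabetical prefix, trying targets in increasing order and rejecting any under which an Accept and a Reject string meet in one state with the same remainder; add a state when all current targets are rejected. Accepting states are where Accept strings end.
a: 0a undefined. 0a->0: ok.
b: 0b undefined. 0b->0: no, c/bac meet in 0 with "c" left. Open state 1: 0b->1.
c: 0c undefined. 0c->0: no, c/ccc meet in 0. 0c->1: ok.
ba: 1a undefined. 1a->0: no, c/bac meet in 1. 1a->1: ok.
bb: 1b undefined. 1b->0: no, a/bbbb meet in 0. 1b->1: no, c/bbbb meet in 1. Open state 2: 1b->2.
bc: 1c undefined. 1c->0: no, c/ccc meet in 1. 1c->1: no, c/ccc meet in 1. 1c->2: no, bcbb/bbbb meet in 2 with "bb" left. Open state 3: 1c->3.
bba: 2a undefined. 2a->0: ok.
bbb: 2b undefined. 2b->0: no, c/bbbb meet in 1. 2b->1: no, babbc/bac meet in 3. 2b->2: ok.
bbc: 2c undefined. 2c->0: ok.
bca: 3a undefined. 3a->0: no, c/bcaca meet in 1. 3a->1: no, c/bcaca meet in 1. 3a->2: no, a/bcaca meet in 0. 3a->3: ok.
bcb: 3b undefined. 3b->0: ok.
bcc: 3c undefined. 3c->0: no, a/ccc meet in 0. 3c->1: no, c/ccc meet in 1. 3c->2: no, a/bcca meet in 0. 3c->3: ok.
All examples now run through 4 states with every (state, symbol) defined. Accept strings end in {0,1}, Reject strings end in {2,3}; accept={0,1}.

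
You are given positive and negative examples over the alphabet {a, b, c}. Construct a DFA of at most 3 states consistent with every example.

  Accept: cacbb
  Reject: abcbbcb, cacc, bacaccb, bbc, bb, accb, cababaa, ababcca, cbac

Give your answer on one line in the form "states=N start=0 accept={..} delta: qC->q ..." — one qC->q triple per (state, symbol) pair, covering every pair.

states=3 start=0 accept={2} delta: 0a->0 0b->0 0c->1 1a->0 1b->2 1c->0 2a->0 2b->2 2c->0

Grow the machine one transition at a time. Run the examples from 0; the earliest place one falls off (shortest prefix, ties alphabetical) gets sent to the lowest-numbered state that keeps every Accept/Reject pair distinguishable — a pair clashes when both reach the same state with identical unread suffix — and to a fresh state only if none does.
a: 0a undefined. 0a->0: ok.
b: 0b undefined. 0b->0: ok.
c: 0c undefined. 0c->0: no, cacbb/abcbbcb meet in 0. Open state 1: 0c->1.
ca: 1a undefined. 1a->0: ok.
cb: 1b undefined. 1b->0: no, cacbb/abcbbcb meet in 0. 1b->1: no, cacbb/bbc meet in 1. Open state 2: 1b->2.
acc: 1c undefined. 1c->0: ok.
cba: 2a undefined. 2a->0: ok.
abcbb: 2b undefined. 2b->0: no, cacbb/cacc meet in 0. 2b->1: no, cacbb/bbc meet in 1. 2b->2: ok.
abcbbc: 2c undefined. 2c->0: ok.
All examples now run through 3 states with every (state, symbol) defined. Accept strings end in {2}, Reject strings end in {0,1}; accept={2}.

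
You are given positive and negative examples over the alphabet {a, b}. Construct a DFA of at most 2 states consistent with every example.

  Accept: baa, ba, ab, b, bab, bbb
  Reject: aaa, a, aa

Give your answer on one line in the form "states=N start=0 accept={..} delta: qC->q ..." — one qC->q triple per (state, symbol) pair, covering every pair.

Grow the machine one transition at a time. Run the examples from 0; the earliest place one falls off (shortest prefix, ties alphabetical) gets sent to the lowest-numbered state that keeps every Accept/Reject pair distinguishable — a pair clashes when both reach the same state with identical unread suffix — and to a fresh state only if none does.
a: 0a undefined. 0a->0: ok.
b: 0b undefined. 0b->0: no, baa/aaa meet in 0. Open state 1: 0b->1.
ba: 1a undefined. 1a->0: no, baa/aaa meet in 0. 1a->1: ok.
bb: 1b undefined. 1b->0: no, bab/aaa meet in 0. 1b->1: ok.
All examples now run through 2 states with every (state, symbol) defined. Accept strings end in {1}, Reject strings end in {0}; accept={1}.

states=2 start=0 accept={1} delta: 0a->0 0b->1 1a->1 1b->1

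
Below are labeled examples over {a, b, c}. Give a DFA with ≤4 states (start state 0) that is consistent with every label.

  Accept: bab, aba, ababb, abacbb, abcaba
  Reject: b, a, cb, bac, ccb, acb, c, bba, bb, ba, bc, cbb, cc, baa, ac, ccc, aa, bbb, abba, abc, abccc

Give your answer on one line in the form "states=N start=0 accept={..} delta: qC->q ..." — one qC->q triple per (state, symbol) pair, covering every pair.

states=4 start=0 accept={2} delta: 0a->1 0b->0 0c->0 1a->0 1b->2 1c->0 2a->2 2b->1 2c->3 3a->1 3b->1 3c->0

State merging on the prefix tree: take the shortest (then alphabetical) example prefix whose next move is undefined and point that move at state 0, else 1, else 2, ...; a target is out if some Accept/Reject pair would then sit in one state with the same input left (inseparable). If every existing state is out, open a new one.
a: 0a undefined. 0a->0: no, aba/ba meet in 0 with "ba" left. Open state 1: 0a->1.
b: 0b undefined. 0b->0: ok.
c: 0c undefined. 0c->0: ok.
aa: 1a undefined. 1a->0: ok.
ab: 1b undefined. 1b->0: no, bab/b meet in 0. 1b->1: no, bab/a meet in 1. Open state 2: 1b->2.
ac: 1c undefined. 1c->0: ok.
aba: 2a undefined. 2a->0: no, aba/b meet in 0. 2a->1: no, aba/a meet in 1. 2a->2: ok.
abb: 2b undefined. 2b->0: no, ababb/b meet in 0. 2b->1: ok.
abc: 2c undefined. 2c->0: no, abacbb/b meet in 0. 2c->1: no, abacbb/a meet in 1. 2c->2: no, bab/abc meet in 2. Open state 3: 2c->3.
abca: 3a undefined. 3a->0: no, abcaba/a meet in 1. 3a->1: ok.
abcc: 3c undefined. 3c->0: ok.
abacb: 3b undefined. 3b->0: no, abacbb/b meet in 0. 3b->1: ok.
All examples now run through 4 states with every (state, symbol) defined. Accept strings end in {2}, Reject strings end in {0,1,3}; accept={2}.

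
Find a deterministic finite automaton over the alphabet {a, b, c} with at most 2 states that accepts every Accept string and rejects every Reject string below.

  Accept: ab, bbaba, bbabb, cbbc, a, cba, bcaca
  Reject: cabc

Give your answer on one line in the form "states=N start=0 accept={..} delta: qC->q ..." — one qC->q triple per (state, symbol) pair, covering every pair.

states=2 start=0 accept={0} delta: 0a->0 0b->0 0c->1 1a->0 1b->1 1c->0

Grow the machine one transition at a time. Run the examples from 0; the earliest place one falls off (shortest prefix, ties alphabetical) gets sent to the lowest-numbered state that keeps every Accept/Reject pair distinguishable — a pair clashes when both reach the same state with identical unread suffix — and to a fresh state only if none does.
a: 0a undefined. 0a->0: ok.
b: 0b undefined. 0b->0: ok.
c: 0c undefined. 0c->0: no, ab/cabc meet in 0. Open state 1: 0c->1.
ca: 1a undefined. 1a->0: ok.
cb: 1b undefined. 1b->0: no, cbbc/cabc meet in 1. 1b->1: ok.
cbbc: 1c undefined. 1c->0: ok.
All examples now run through 2 states with every (state, symbol) defined. Accept strings end in {0}, Reject strings end in {1}; accept={0}.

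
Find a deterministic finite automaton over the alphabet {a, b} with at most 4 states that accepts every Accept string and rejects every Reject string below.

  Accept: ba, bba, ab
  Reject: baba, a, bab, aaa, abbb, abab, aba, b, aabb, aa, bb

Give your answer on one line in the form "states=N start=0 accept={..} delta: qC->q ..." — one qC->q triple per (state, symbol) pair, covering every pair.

State merging on the prefix tree: take the shortest (then alphabetical) example prefix whose next move is undefined and point that move at state 0, else 1, else 2, ...; a target is out if some Accept/Reject pair would then sit in one state with the same input left (inseparable). If every existing state is out, open a new one.
a: 0a undefined. 0a->0: no, ba/aba meet in 0 with "ba" left. Open state 1: 0a->1.
b: 0b undefined. 0b->0: no, ba/a meet in 1. 0b->1: no, ba/aa meet in 1 with "a" left. Open state 2: 0b->2.
aa: 1a undefined. 1a->0: ok.
ab: 1b undefined. 1b->0: no, ab/abab meet in 0. 1b->1: no, ab/a meet in 1. 1b->2: no, ba/aba meet in 2 with "a" left. Open state 3: 1b->3.
ba: 2a undefined. 2a->0: no, ba/baba meet in 0. 2a->1: no, ba/a meet in 1. 2a->2: no, ba/b meet in 2. 2a->3: ok.
bb: 2b undefined. 2b->0: no, bba/a meet in 1. 2b->1: no, bba/aa meet in 0. 2b->2: ok.
aba: 3a undefined. 3a->0: ok.
abb: 3b undefined. 3b->0: ok.
All examples now run through 4 states with every (state, symbol) defined. Accept strings end in {3}, Reject strings end in {0,1,2}; accept={3}.

states=4 start=0 accept={3} delta: 0a->1 0b->2 1a->0 1b->3 2a->3 2b->2 3a->0 3b->0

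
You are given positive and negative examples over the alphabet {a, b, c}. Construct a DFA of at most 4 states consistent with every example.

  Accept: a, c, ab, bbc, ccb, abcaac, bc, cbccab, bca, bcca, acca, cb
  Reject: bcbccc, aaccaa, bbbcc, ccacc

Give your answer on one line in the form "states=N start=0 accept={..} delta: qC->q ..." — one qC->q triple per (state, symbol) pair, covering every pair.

states=4 start=0 accept={0,1,3} delta: 0a->0 0b->0 0c->1 1a->0 1b->0 1c->2 2a->3 2b->0 2c->2 3a->2 3b->0 3c->1

Grow the machine one transition at a time. Run the examples from 0; the earliest place one falls off (shortest prefix, ties alphabetical) gets sent to the lowest-numbered state that keeps every Accept/Reject pair distinguishable — a pair clashes when both reach the same state with identical unread suffix — and to a fresh state only if none does.
a: 0a undefined. 0a->0: ok.
b: 0b undefined. 0b->0: ok.
c: 0c undefined. 0c->0: no, a/bcbccc meet in 0. Open state 1: 0c->1.
cb: 1b undefined. 1b->0: ok.
cc: 1c undefined. 1c->0: no, a/aaccaa meet in 0. 1c->1: no, c/bcbccc meet in 1. Open state 2: 1c->2.
bca: 1a undefined. 1a->0: ok.
cca: 2a undefined. 2a->0: no, a/aaccaa meet in 0. 2a->1: no, a/aaccaa meet in 0. 2a->2: no, bcca/aaccaa meet in 2. Open state 3: 2a->3.
ccb: 2b undefined. 2b->0: ok.
ccac: 3c undefined. 3c->0: no, c/ccacc meet in 1. 3c->1: ok.
aaccaa: 3a undefined. 3a->0: no, a/aaccaa meet in 0. 3a->1: no, c/aaccaa meet in 1. 3a->2: ok.
bcbccc: 2c undefined. 2c->0: no, a/bcbccc meet in 0. 2c->1: no, c/bcbccc meet in 1. 2c->2: ok.
cbccab: 3b undefined. 3b->0: ok.
All examples now run through 4 states with every (state, symbol) defined. Accept strings end in {0,1,3}, Reject strings end in {2}; accept={0,1,3}.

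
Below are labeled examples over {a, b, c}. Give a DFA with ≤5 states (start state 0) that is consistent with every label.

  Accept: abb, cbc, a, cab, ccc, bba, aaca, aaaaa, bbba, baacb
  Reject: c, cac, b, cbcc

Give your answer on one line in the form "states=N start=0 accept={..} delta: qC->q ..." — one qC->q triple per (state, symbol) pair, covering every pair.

State merging on the prefix tree: take the shortest (then alphabetical) example prefix whose next move is undefined and point that move at state 0, else 1, else 2, ...; a target is out if some Accept/Reject pair would then sit in one state with the same input left (inseparable). If every existing state is out, open a new one.
a: 0a undefined. 0a->0: ok.
b: 0b undefined. 0b->0: no, abb/b meet in 0. Open state 1: 0b->1.
c: 0c undefined. 0c->0: no, a/c meet in 0. 0c->1: ok.
ba: 1a undefined. 1a->0: no, cab/c meet in 1. 1a->1: no, aaca/c meet in 1. Open state 2: 1a->2.
bb: 1b undefined. 1b->0: no, cbc/c meet in 1. 1b->1: no, abb/c meet in 1. 1b->2: no, cbc/cac meet in 2 with "c" left. Open state 3: 1b->3.
cc: 1c undefined. 1c->0: no, ccc/c meet in 1. 1c->1: no, ccc/c meet in 1. 1c->2: no, ccc/cac meet in 2 with "c" left. 1c->3: ok.
baa: 2a undefined. 2a->0: ok.
bba: 3a undefined. 3a->0: ok.
bbb: 3b undefined. 3b->0: ok.
cab: 2b undefined. 2b->0: ok.
cac: 2c undefined. 2c->0: no, a/cac meet in 0. 2c->1: ok.
cbc: 3c undefined. 3c->0: ok.
All examples now run through 4 states with every (state, symbol) defined. Accept strings end in {0,2,3}, Reject strings end in {1}; accept={0,2,3}.

states=4 start=0 accept={0,2,3} delta: 0a->0 0b->1 0c->1 1a->2 1b->3 1c->3 2a->0 2b->0 2c->1 3a->0 3b->0 3c->0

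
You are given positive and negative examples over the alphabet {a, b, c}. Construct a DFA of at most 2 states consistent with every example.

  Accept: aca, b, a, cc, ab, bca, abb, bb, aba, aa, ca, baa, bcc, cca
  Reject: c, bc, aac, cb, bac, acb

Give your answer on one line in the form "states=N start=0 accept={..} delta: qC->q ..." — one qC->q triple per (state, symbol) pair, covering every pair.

states=2 start=0 accept={0} delta: 0a->0 0b->0 0c->1 1a->0 1b->1 1c->0

Grow the machine one transition at a time. Run the examples from 0; the earliest place one falls off (shortest prefix, ties alphabetical) gets sent to the lowest-numbered state that keeps every Accept/Reject pair distinguishable — a pair clashes when both reach the same state with identical unread suffix — and to a fresh state only if none does.
a: 0a undefined. 0a->0: ok.
b: 0b undefined. 0b->0: ok.
c: 0c undefined. 0c->0: no, aca/c meet in 0. Open state 1: 0c->1.
ca: 1a undefined. 1a->0: ok.
cb: 1b undefined. 1b->0: no, aca/cb meet in 0. 1b->1: ok.
cc: 1c undefined. 1c->0: ok.
All examples now run through 2 states with every (state, symbol) defined. Accept strings end in {0}, Reject strings end in {1}; accept={0}.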